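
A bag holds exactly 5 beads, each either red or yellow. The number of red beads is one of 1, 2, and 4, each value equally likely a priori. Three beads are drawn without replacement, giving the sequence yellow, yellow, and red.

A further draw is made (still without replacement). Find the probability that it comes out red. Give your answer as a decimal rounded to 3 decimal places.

Compute the likelihood of the observed sequence for each case: P(data | r = 1) = (4/5)(3/4)(1/3) = 1/5; P(data | r = 2) = (3/5)(2/4)(2/3) = 1/5; P(data | r = 4) = (1/5)(0/4) = 0.
Weighting by the prior gives 1/3 · 1/5 = 1/15, 1/3 · 1/5 = 1/15, 1/3 · 0 = 0; summing to 2/15.
Normalising, the posterior is P(r = 1 | data) = 1/2, P(r = 2 | data) = 1/2, P(r = 4 | data) = 0.
The predictive probability is P(red next | data) = (0)(1/2) + (1/2)(1/2) = 1/4.

0.250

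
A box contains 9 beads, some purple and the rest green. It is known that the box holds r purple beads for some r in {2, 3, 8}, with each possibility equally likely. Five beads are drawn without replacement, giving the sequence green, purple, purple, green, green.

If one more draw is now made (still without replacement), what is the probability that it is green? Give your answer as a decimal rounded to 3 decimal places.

0.842

Compute the likelihood of the observed sequence for each case: P(data | r = 2) = (7/9)(2/8)(1/7)(6/6)(5/5) = 1/36; P(data | r = 3) = (6/9)(3/8)(2/7)(5/6)(4/5) = 1/21; P(data | r = 8) = (1/9)(8/8)(7/7)(0/6) = 0.
The prior-weighted likelihoods are 1/3 · 1/36 = 1/108, 1/3 · 1/21 = 1/63, 1/3 · 0 = 0; with total 19/756.
Dividing through by the total gives posterior P(r = 2 | data) = 7/19, P(r = 3 | data) = 12/19, P(r = 8 | data) = 0.
Averaging over the posterior, P(green next | data) = (1)(7/19) + (3/4)(12/19) = 16/19.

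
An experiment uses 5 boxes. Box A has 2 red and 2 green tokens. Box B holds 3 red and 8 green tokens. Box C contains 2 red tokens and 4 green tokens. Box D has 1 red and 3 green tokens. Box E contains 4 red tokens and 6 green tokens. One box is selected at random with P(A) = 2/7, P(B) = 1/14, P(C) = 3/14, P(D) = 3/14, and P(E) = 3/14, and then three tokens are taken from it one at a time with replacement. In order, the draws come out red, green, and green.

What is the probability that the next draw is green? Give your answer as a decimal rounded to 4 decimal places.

Compute the likelihood of the observed sequence for each case: P(data | box A) = (2/4)(2/4)(2/4) = 0.125; P(data | box B) = (3/11)(8/11)(8/11) = 0.14425; P(data | box C) = (2/6)(4/6)(4/6) = 0.14815; P(data | box D) = (1/4)(3/4)(3/4) = 0.14062; P(data | box E) = (4/10)(6/10)(6/10) = 0.144.
Multiplying each by its prior: 2/7 · 0.125 = 0.035714, 1/14 · 0.14425 = 0.010304, 3/14 · 0.14815 = 0.031746, 3/14 · 0.14062 = 0.030134, 3/14 · 0.144 = 0.030857; with total 0.13876.
The posterior is then P(box A | data) = 0.25739, P(box B | data) = 0.074258, P(box C | data) = 0.22879, P(box D | data) = 0.21717, P(box E | data) = 0.22239.
The predictive probability is P(green next | data) = (1/2)(0.25739) + (8/11)(0.074258) + (2/3)(0.22879) + (3/4)(0.21717) + (3/5)(0.22239) = 0.63154.

0.6315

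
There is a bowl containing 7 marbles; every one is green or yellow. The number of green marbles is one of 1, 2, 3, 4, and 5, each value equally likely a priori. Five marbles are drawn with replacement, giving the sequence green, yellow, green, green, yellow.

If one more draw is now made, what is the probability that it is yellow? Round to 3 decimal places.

0.465

Under each hypothesis, the probability of the observed sequence is: P(data | r = 1) = (1/7)(6/7)(1/7)(1/7)(6/7) = 0.002142; P(data | r = 2) = (2/7)(5/7)(2/7)(2/7)(5/7) = 0.0119; P(data | r = 3) = (3/7)(4/7)(3/7)(3/7)(4/7) = 0.025704; P(data | r = 4) = (4/7)(3/7)(4/7)(4/7)(3/7) = 0.034271; P(data | r = 5) = (5/7)(2/7)(5/7)(5/7)(2/7) = 0.02975.
Multiplying each by its prior: 1/5 · 0.002142 = 0.00042839, 1/5 · 0.0119 = 0.00238, 1/5 · 0.025704 = 0.0051407, 1/5 · 0.034271 = 0.0068543, 1/5 · 0.02975 = 0.0059499; summing to 0.020753.
The posterior is then P(r = 1 | data) = 0.020642, P(r = 2 | data) = 0.11468, P(r = 3 | data) = 0.24771, P(r = 4 | data) = 0.33028, P(r = 5 | data) = 0.2867.
So P(yellow next | data) = Σ P(yellow next | H) P(H | data) = (6/7)(0.020642) + (5/7)(0.11468) + (4/7)(0.24771) + (3/7)(0.33028) + (2/7)(0.2867) = 0.46461.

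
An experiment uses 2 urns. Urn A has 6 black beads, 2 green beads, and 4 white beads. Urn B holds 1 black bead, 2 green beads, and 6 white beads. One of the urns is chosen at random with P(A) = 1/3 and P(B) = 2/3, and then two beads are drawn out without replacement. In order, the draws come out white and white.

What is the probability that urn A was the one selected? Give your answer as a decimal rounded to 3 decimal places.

0.098

Compute the likelihood of the observed sequence for each case: P(data | urn A) = (4/12)(3/11) = 1/11; P(data | urn B) = (6/9)(5/8) = 5/12.
Weighting by the prior gives 1/3 · 1/11 = 1/33, 2/3 · 5/12 = 5/18; with total 61/198.
Hence P(urn A | data) = (1/33) / (61/198) = 6/61.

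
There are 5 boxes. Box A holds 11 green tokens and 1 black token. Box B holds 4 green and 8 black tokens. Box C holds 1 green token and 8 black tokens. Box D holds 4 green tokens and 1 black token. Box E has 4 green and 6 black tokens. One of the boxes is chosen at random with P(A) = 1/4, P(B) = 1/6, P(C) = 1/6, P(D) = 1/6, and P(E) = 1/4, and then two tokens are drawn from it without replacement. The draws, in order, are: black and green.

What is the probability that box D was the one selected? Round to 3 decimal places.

Compute the likelihood of the observed sequence for each case: P(data | box A) = (1/12)(11/11) = 0.083333; P(data | box B) = (8/12)(4/11) = 0.24242; P(data | box C) = (8/9)(1/8) = 0.11111; P(data | box D) = (1/5)(4/4) = 0.2; P(data | box E) = (6/10)(4/9) = 0.26667.
The prior-weighted likelihoods are 1/4 · 0.083333 = 0.020833, 1/6 · 0.24242 = 0.040404, 1/6 · 0.11111 = 0.018519, 1/6 · 0.2 = 0.033333, 1/4 · 0.26667 = 0.066667; with total 0.17976.
By Bayes' rule, P(box D | data) = (0.033333) / (0.17976) = 0.18544.

0.185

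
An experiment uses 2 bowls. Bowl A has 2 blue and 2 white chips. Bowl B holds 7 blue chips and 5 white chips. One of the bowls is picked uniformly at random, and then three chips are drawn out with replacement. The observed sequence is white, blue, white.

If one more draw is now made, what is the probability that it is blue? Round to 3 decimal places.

0.537

The likelihood of the observed sequence under each hypothesis: P(data | bowl A) = (2/4)(2/4)(2/4) = 0.125; P(data | bowl B) = (5/12)(7/12)(5/12) = 0.10127.
Multiplying each by its prior: 1/2 · 0.125 = 0.0625, 1/2 · 0.10127 = 0.050637; summing to 0.11314.
Dividing through by the total gives posterior P(bowl A | data) = 0.55243, P(bowl B | data) = 0.44757.
The predictive probability is P(blue next | data) = (1/2)(0.55243) + (7/12)(0.44757) = 0.5373.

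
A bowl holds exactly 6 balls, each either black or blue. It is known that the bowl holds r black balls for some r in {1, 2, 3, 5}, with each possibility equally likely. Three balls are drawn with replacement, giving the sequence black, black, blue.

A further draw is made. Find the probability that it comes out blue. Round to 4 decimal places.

Compute the likelihood of the observed sequence for each case: P(data | r = 1) = (1/6)(1/6)(5/6) = 5/216; P(data | r = 2) = (2/6)(2/6)(4/6) = 2/27; P(data | r = 3) = (3/6)(3/6)(3/6) = 1/8; P(data | r = 5) = (5/6)(5/6)(1/6) = 25/216.
Multiplying each by its prior: 1/4 · 5/216 = 5/864, 1/4 · 2/27 = 1/54, 1/4 · 1/8 = 1/32, 1/4 · 25/216 = 25/864; summing to 73/864.
Dividing through by the total gives posterior P(r = 1 | data) = 5/73, P(r = 2 | data) = 16/73, P(r = 3 | data) = 27/73, P(r = 5 | data) = 25/73.
So P(blue next | data) = Σ P(blue next | H) P(H | data) = (5/6)(5/73) + (2/3)(16/73) + (1/2)(27/73) + (1/6)(25/73) = 65/146.

0.4452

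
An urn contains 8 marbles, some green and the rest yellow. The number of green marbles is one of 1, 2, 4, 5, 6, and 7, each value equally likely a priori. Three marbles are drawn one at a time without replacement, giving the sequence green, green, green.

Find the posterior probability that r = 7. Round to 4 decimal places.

The likelihood of the observed sequence under each hypothesis: P(data | r = 1) = (1/8)(0/7) = 0; P(data | r = 2) = (2/8)(1/7)(0/6) = 0; P(data | r = 4) = (4/8)(3/7)(2/6) = 1/14; P(data | r = 5) = (5/8)(4/7)(3/6) = 5/28; P(data | r = 6) = (6/8)(5/7)(4/6) = 5/14; P(data | r = 7) = (7/8)(6/7)(5/6) = 5/8.
Multiplying each by its prior: 1/6 · 0 = 0, 1/6 · 0 = 0, 1/6 · 1/14 = 1/84, 1/6 · 5/28 = 5/168, 1/6 · 5/14 = 5/84, 1/6 · 5/8 = 5/48; these sum to 23/112.
By Bayes' rule, P(r = 7 | data) = (5/48) / (23/112) = 35/69.

0.5072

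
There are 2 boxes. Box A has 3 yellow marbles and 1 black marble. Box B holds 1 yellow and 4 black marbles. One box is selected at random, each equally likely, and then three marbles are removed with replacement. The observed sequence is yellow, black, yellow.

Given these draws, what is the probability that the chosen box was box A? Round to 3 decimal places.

The likelihood of the observed sequence under each hypothesis: P(data | box A) = (3/4)(1/4)(3/4) = 0.14062; P(data | box B) = (1/5)(4/5)(1/5) = 0.032.
Weighting by the prior gives 1/2 · 0.14062 = 0.070312, 1/2 · 0.032 = 0.016; summing to 0.086313.
Hence P(box A | data) = (0.070312) / (0.086313) = 0.81463.

0.815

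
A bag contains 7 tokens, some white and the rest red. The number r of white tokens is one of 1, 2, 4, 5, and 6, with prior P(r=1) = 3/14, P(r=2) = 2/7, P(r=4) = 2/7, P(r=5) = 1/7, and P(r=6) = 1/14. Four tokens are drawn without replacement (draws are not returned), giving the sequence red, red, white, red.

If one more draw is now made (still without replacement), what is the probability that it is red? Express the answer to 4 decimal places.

0.7265

For each hypothesis, P(data | H) works out to: P(data | r = 1) = (6/7)(5/6)(1/5)(4/4) = 1/7; P(data | r = 2) = (5/7)(4/6)(2/5)(3/4) = 1/7; P(data | r = 4) = (3/7)(2/6)(4/5)(1/4) = 1/35; P(data | r = 5) = (2/7)(1/6)(5/5)(0/4) = 0; P(data | r = 6) = (1/7)(0/6) = 0.
Multiplying each by its prior: 3/14 · 1/7 = 3/98, 2/7 · 1/7 = 2/49, 2/7 · 1/35 = 2/245, 1/7 · 0 = 0, 1/14 · 0 = 0; these sum to 39/490.
The posterior is then P(r = 1 | data) = 5/13, P(r = 2 | data) = 20/39, P(r = 4 | data) = 4/39, P(r = 5 | data) = 0, P(r = 6 | data) = 0.
Averaging over the posterior, P(red next | data) = (1)(5/13) + (2/3)(20/39) + (0)(4/39) = 85/117.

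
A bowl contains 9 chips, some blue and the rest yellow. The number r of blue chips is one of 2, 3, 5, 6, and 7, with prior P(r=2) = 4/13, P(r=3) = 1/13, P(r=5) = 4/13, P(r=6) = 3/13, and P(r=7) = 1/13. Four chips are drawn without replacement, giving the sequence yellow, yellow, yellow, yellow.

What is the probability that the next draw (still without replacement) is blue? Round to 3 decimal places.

Under each hypothesis, the probability of the observed sequence is: P(data | r = 2) = (7/9)(6/8)(5/7)(4/6) = 5/18; P(data | r = 3) = (6/9)(5/8)(4/7)(3/6) = 5/42; P(data | r = 5) = (4/9)(3/8)(2/7)(1/6) = 1/126; P(data | r = 6) = (3/9)(2/8)(1/7)(0/6) = 0; P(data | r = 7) = (2/9)(1/8)(0/7) = 0.
Weighting by the prior gives 4/13 · 5/18 = 10/117, 1/13 · 5/42 = 5/546, 4/13 · 1/126 = 2/819, 3/13 · 0 = 0, 1/13 · 0 = 0; with total 53/546.
Dividing through by the total gives posterior P(r = 2 | data) = 140/159, P(r = 3 | data) = 5/53, P(r = 5 | data) = 4/159, P(r = 6 | data) = 0, P(r = 7 | data) = 0.
So P(blue next | data) = Σ P(blue next | H) P(H | data) = (2/5)(140/159) + (3/5)(5/53) + (1)(4/159) = 23/53.

0.434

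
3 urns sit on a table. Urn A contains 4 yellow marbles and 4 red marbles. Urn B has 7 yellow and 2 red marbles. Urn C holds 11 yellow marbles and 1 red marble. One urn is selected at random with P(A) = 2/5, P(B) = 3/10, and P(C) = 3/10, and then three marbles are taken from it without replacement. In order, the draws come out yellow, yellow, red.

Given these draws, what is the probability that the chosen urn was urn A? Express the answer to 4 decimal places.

0.4324

The likelihood of the observed sequence under each hypothesis: P(data | urn A) = (4/8)(3/7)(4/6) = 1/7; P(data | urn B) = (7/9)(6/8)(2/7) = 1/6; P(data | urn C) = (11/12)(10/11)(1/10) = 1/12.
Multiplying each by its prior: 2/5 · 1/7 = 2/35, 3/10 · 1/6 = 1/20, 3/10 · 1/12 = 1/40; these sum to 37/280.
So P(urn A | data) = (2/35) / (37/280) = 16/37.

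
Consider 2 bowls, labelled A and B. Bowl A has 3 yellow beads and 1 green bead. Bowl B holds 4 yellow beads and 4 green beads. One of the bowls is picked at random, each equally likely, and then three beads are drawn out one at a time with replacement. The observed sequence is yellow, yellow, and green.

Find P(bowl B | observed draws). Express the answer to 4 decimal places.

Compute the likelihood of the observed sequence for each case: P(data | bowl A) = (3/4)(3/4)(1/4) = 9/64; P(data | bowl B) = (4/8)(4/8)(4/8) = 1/8.
Weighting by the prior gives 1/2 · 9/64 = 9/128, 1/2 · 1/8 = 1/16; summing to 17/128.
Hence P(bowl B | data) = (1/16) / (17/128) = 8/17.

0.4706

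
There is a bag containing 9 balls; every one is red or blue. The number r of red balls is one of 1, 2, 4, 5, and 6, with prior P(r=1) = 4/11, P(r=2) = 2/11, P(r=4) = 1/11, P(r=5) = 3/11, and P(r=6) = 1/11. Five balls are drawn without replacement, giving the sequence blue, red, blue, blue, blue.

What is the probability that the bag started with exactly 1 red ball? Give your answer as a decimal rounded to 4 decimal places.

Compute the likelihood of the observed sequence for each case: P(data | r = 1) = (8/9)(1/8)(7/7)(6/6)(5/5) = 1/9; P(data | r = 2) = (7/9)(2/8)(6/7)(5/6)(4/5) = 1/9; P(data | r = 4) = (5/9)(4/8)(4/7)(3/6)(2/5) = 2/63; P(data | r = 5) = (4/9)(5/8)(3/7)(2/6)(1/5) = 1/126; P(data | r = 6) = (3/9)(6/8)(2/7)(1/6)(0/5) = 0.
Multiplying each by its prior: 4/11 · 1/9 = 4/99, 2/11 · 1/9 = 2/99, 1/11 · 2/63 = 2/693, 3/11 · 1/126 = 1/462, 1/11 · 0 = 0; these sum to 13/198.
Therefore the posterior P(r = 1 | data) = (4/99) / (13/198) = 8/13.

0.6154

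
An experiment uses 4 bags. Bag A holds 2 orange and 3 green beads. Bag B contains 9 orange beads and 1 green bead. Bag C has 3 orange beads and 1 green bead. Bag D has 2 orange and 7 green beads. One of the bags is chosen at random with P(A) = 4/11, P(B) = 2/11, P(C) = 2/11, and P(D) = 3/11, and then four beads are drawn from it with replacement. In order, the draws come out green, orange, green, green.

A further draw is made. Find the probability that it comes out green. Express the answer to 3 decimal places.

The likelihood of the observed sequence under each hypothesis: P(data | bag A) = (3/5)(2/5)(3/5)(3/5) = 0.0864; P(data | bag B) = (1/10)(9/10)(1/10)(1/10) = 0.0009; P(data | bag C) = (1/4)(3/4)(1/4)(1/4) = 0.011719; P(data | bag D) = (7/9)(2/9)(7/9)(7/9) = 0.10456.
Multiplying each by its prior: 4/11 · 0.0864 = 0.031418, 2/11 · 0.0009 = 0.00016364, 2/11 · 0.011719 = 0.0021307, 3/11 · 0.10456 = 0.028516; summing to 0.062228.
The posterior is then P(bag A | data) = 0.50489, P(bag B | data) = 0.0026296, P(bag C | data) = 0.03424, P(bag D | data) = 0.45824.
So P(green next | data) = Σ P(green next | H) P(H | data) = (3/5)(0.50489) + (1/10)(0.0026296) + (1/4)(0.03424) + (7/9)(0.45824) = 0.66817.

0.668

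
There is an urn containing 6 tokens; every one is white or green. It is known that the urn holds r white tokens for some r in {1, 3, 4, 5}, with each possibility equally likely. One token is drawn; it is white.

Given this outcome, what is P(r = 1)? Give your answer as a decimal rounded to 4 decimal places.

Under each hypothesis, the probability of this draw is: P(data | r = 1) = (1/6) = 1/6; P(data | r = 3) = (3/6) = 1/2; P(data | r = 4) = (4/6) = 2/3; P(data | r = 5) = (5/6) = 5/6.
Weighting by the prior gives 1/4 · 1/6 = 1/24, 1/4 · 1/2 = 1/8, 1/4 · 2/3 = 1/6, 1/4 · 5/6 = 5/24; these sum to 13/24.
So P(r = 1 | data) = (1/24) / (13/24) = 1/13.

0.0769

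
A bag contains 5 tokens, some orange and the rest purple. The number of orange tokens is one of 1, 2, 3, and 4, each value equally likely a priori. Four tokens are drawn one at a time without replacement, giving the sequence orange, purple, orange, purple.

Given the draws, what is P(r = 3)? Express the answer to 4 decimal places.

0.5000

Under each hypothesis, the probability of the observed sequence is: P(data | r = 1) = (1/5)(4/4)(0/3) = 0; P(data | r = 2) = (2/5)(3/4)(1/3)(2/2) = 1/10; P(data | r = 3) = (3/5)(2/4)(2/3)(1/2) = 1/10; P(data | r = 4) = (4/5)(1/4)(3/3)(0/2) = 0.
Weighting by the prior gives 1/4 · 0 = 0, 1/4 · 1/10 = 1/40, 1/4 · 1/10 = 1/40, 1/4 · 0 = 0; with total 1/20.
Therefore the posterior P(r = 3 | data) = (1/40) / (1/20) = 1/2.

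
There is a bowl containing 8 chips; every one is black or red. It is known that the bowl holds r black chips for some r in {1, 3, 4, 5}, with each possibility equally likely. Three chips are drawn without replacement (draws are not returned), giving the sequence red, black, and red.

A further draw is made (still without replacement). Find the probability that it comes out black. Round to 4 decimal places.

0.4267

For each hypothesis, P(data | H) works out to: P(data | r = 1) = (7/8)(1/7)(6/6) = 1/8; P(data | r = 3) = (5/8)(3/7)(4/6) = 5/28; P(data | r = 4) = (4/8)(4/7)(3/6) = 1/7; P(data | r = 5) = (3/8)(5/7)(2/6) = 5/56.
Weighting by the prior gives 1/4 · 1/8 = 1/32, 1/4 · 5/28 = 5/112, 1/4 · 1/7 = 1/28, 1/4 · 5/56 = 5/224; summing to 15/112.
Normalising, the posterior is P(r = 1 | data) = 7/30, P(r = 3 | data) = 1/3, P(r = 4 | data) = 4/15, P(r = 5 | data) = 1/6.
So P(black next | data) = Σ P(black next | H) P(H | data) = (0)(7/30) + (2/5)(1/3) + (3/5)(4/15) + (4/5)(1/6) = 32/75.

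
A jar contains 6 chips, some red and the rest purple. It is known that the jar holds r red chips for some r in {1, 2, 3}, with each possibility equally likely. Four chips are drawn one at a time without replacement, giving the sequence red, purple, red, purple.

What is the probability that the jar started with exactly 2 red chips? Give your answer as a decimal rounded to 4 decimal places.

0.4000

Compute the likelihood of the observed sequence for each case: P(data | r = 1) = (1/6)(5/5)(0/4) = 0; P(data | r = 2) = (2/6)(4/5)(1/4)(3/3) = 1/15; P(data | r = 3) = (3/6)(3/5)(2/4)(2/3) = 1/10.
Weighting by the prior gives 1/3 · 0 = 0, 1/3 · 1/15 = 1/45, 1/3 · 1/10 = 1/30; summing to 1/18.
Therefore the posterior P(r = 2 | data) = (1/45) / (1/18) = 2/5.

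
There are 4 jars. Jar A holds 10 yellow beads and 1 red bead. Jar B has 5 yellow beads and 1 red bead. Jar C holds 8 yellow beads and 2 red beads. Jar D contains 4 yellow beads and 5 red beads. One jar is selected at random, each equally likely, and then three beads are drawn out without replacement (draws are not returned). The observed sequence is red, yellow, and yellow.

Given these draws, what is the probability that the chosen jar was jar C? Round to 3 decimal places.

0.292

Compute the likelihood of the observed sequence for each case: P(data | jar A) = (1/11)(10/10)(9/9) = 0.090909; P(data | jar B) = (1/6)(5/5)(4/4) = 0.16667; P(data | jar C) = (2/10)(8/9)(7/8) = 0.15556; P(data | jar D) = (5/9)(4/8)(3/7) = 0.11905.
Multiplying each by its prior: 1/4 · 0.090909 = 0.022727, 1/4 · 0.16667 = 0.041667, 1/4 · 0.15556 = 0.038889, 1/4 · 0.11905 = 0.029762; with total 0.13304.
By Bayes' rule, P(jar C | data) = (0.038889) / (0.13304) = 0.2923.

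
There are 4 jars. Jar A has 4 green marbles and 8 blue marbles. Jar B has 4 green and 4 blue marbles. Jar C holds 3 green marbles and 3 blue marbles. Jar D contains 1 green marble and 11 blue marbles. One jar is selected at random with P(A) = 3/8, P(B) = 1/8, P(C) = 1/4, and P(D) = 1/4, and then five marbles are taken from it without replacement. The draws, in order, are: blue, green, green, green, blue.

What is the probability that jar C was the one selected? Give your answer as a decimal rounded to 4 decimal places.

For each hypothesis, P(data | H) works out to: P(data | jar A) = (8/12)(4/11)(3/10)(2/9)(7/8) = 0.014141; P(data | jar B) = (4/8)(4/7)(3/6)(2/5)(3/4) = 0.042857; P(data | jar C) = (3/6)(3/5)(2/4)(1/3)(2/2) = 0.05; P(data | jar D) = (11/12)(1/11)(0/10) = 0.
Weighting by the prior gives 3/8 · 0.014141 = 0.005303, 1/8 · 0.042857 = 0.0053571, 1/4 · 0.05 = 0.0125, 1/4 · 0 = 0; with total 0.02316.
So P(jar C | data) = (0.0125) / (0.02316) = 0.53972.

0.5397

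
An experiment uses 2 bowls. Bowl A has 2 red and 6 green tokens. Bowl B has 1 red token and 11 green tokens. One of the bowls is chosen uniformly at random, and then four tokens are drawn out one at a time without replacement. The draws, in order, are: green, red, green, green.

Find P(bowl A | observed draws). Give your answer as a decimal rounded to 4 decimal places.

0.6316

The likelihood of the observed sequence under each hypothesis: P(data | bowl A) = (6/8)(2/7)(5/6)(4/5) = 1/7; P(data | bowl B) = (11/12)(1/11)(10/10)(9/9) = 1/12.
Multiplying each by its prior: 1/2 · 1/7 = 1/14, 1/2 · 1/12 = 1/24; with total 19/168.
Therefore the posterior P(bowl A | data) = (1/14) / (19/168) = 12/19.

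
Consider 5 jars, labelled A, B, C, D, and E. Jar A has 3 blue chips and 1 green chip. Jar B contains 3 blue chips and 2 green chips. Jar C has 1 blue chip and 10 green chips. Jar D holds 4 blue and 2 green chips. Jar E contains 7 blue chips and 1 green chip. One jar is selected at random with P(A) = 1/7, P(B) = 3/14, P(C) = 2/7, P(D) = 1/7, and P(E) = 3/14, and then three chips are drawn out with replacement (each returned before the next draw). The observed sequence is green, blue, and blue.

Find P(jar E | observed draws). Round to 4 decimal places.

Under each hypothesis, the probability of the observed sequence is: P(data | jar A) = (1/4)(3/4)(3/4) = 0.14062; P(data | jar B) = (2/5)(3/5)(3/5) = 0.144; P(data | jar C) = (10/11)(1/11)(1/11) = 0.0075131; P(data | jar D) = (2/6)(4/6)(4/6) = 0.14815; P(data | jar E) = (1/8)(7/8)(7/8) = 0.095703.
The prior-weighted likelihoods are 1/7 · 0.14062 = 0.020089, 3/14 · 0.144 = 0.030857, 2/7 · 0.0075131 = 0.0021466, 1/7 · 0.14815 = 0.021164, 3/14 · 0.095703 = 0.020508; these sum to 0.094765.
Therefore the posterior P(jar E | data) = (0.020508) / (0.094765) = 0.21641.

0.2164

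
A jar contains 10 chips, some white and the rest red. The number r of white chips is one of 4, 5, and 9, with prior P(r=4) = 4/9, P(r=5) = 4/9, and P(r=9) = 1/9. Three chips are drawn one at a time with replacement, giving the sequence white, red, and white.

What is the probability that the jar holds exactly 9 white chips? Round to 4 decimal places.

For each hypothesis, P(data | H) works out to: P(data | r = 4) = (4/10)(6/10)(4/10) = 0.096; P(data | r = 5) = (5/10)(5/10)(5/10) = 0.125; P(data | r = 9) = (9/10)(1/10)(9/10) = 0.081.
Weighting by the prior gives 4/9 · 0.096 = 0.042667, 4/9 · 0.125 = 0.055556, 1/9 · 0.081 = 0.009; summing to 0.10722.
By Bayes' rule, P(r = 9 | data) = (0.009) / (0.10722) = 0.083938.

0.0839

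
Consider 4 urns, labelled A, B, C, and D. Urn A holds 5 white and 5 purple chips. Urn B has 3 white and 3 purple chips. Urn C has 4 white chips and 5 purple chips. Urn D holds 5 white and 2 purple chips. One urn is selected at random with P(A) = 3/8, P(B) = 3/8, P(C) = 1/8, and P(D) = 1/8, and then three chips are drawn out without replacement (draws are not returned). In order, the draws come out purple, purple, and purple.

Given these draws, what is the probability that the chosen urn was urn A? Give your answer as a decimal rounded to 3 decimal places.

For each hypothesis, P(data | H) works out to: P(data | urn A) = (5/10)(4/9)(3/8) = 0.083333; P(data | urn B) = (3/6)(2/5)(1/4) = 0.05; P(data | urn C) = (5/9)(4/8)(3/7) = 0.11905; P(data | urn D) = (2/7)(1/6)(0/5) = 0.
The prior-weighted likelihoods are 3/8 · 0.083333 = 0.03125, 3/8 · 0.05 = 0.01875, 1/8 · 0.11905 = 0.014881, 1/8 · 0 = 0; summing to 0.064881.
Therefore the posterior P(urn A | data) = (0.03125) / (0.064881) = 0.48165.

0.482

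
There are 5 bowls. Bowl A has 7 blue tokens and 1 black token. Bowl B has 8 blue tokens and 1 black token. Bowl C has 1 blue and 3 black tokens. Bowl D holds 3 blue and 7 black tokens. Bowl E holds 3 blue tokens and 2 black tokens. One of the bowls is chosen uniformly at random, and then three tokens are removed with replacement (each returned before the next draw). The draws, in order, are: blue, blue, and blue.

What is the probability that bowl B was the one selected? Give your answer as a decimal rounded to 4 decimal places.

0.4306

Under each hypothesis, the probability of the observed sequence is: P(data | bowl A) = (7/8)(7/8)(7/8) = 0.66992; P(data | bowl B) = (8/9)(8/9)(8/9) = 0.70233; P(data | bowl C) = (1/4)(1/4)(1/4) = 0.015625; P(data | bowl D) = (3/10)(3/10)(3/10) = 0.027; P(data | bowl E) = (3/5)(3/5)(3/5) = 0.216.
Weighting by the prior gives 1/5 · 0.66992 = 0.13398, 1/5 · 0.70233 = 0.14047, 1/5 · 0.015625 = 0.003125, 1/5 · 0.027 = 0.0054, 1/5 · 0.216 = 0.0432; these sum to 0.32618.
So P(bowl B | data) = (0.14047) / (0.32618) = 0.43065.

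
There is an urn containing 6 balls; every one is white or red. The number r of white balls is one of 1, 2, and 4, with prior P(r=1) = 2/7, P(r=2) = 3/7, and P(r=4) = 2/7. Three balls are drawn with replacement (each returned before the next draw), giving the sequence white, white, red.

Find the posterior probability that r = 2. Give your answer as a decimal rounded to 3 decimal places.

0.393

Under each hypothesis, the probability of the observed sequence is: P(data | r = 1) = (1/6)(1/6)(5/6) = 5/216; P(data | r = 2) = (2/6)(2/6)(4/6) = 2/27; P(data | r = 4) = (4/6)(4/6)(2/6) = 4/27.
Weighting by the prior gives 2/7 · 5/216 = 5/756, 3/7 · 2/27 = 2/63, 2/7 · 4/27 = 8/189; summing to 61/756.
So P(r = 2 | data) = (2/63) / (61/756) = 24/61.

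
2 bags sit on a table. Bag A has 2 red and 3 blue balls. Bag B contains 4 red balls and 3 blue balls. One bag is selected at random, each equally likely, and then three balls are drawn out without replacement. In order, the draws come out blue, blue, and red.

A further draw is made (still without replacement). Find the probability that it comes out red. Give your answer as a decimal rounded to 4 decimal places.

0.5909

The likelihood of the observed sequence under each hypothesis: P(data | bag A) = (3/5)(2/4)(2/3) = 1/5; P(data | bag B) = (3/7)(2/6)(4/5) = 4/35.
Weighting by the prior gives 1/2 · 1/5 = 1/10, 1/2 · 4/35 = 2/35; summing to 11/70.
Normalising, the posterior is P(bag A | data) = 7/11, P(bag B | data) = 4/11.
The predictive probability is P(red next | data) = (1/2)(7/11) + (3/4)(4/11) = 13/22.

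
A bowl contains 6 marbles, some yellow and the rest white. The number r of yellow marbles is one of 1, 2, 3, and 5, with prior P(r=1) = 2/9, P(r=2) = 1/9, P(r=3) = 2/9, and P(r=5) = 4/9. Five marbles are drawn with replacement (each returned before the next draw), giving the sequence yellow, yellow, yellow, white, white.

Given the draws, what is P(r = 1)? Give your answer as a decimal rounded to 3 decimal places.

0.043

The likelihood of the observed sequence under each hypothesis: P(data | r = 1) = (1/6)(1/6)(1/6)(5/6)(5/6) = 0.003215; P(data | r = 2) = (2/6)(2/6)(2/6)(4/6)(4/6) = 0.016461; P(data | r = 3) = (3/6)(3/6)(3/6)(3/6)(3/6) = 0.03125; P(data | r = 5) = (5/6)(5/6)(5/6)(1/6)(1/6) = 0.016075.
The prior-weighted likelihoods are 2/9 · 0.003215 = 0.00071445, 1/9 · 0.016461 = 0.001829, 2/9 · 0.03125 = 0.0069444, 4/9 · 0.016075 = 0.0071445; summing to 0.016632.
Hence P(r = 1 | data) = (0.00071445) / (0.016632) = 0.042955.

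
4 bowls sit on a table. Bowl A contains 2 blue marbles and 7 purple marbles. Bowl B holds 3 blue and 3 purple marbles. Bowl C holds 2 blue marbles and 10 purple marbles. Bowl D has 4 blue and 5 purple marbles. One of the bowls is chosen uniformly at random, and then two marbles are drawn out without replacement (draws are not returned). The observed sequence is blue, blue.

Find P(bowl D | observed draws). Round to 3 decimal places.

For each hypothesis, P(data | H) works out to: P(data | bowl A) = (2/9)(1/8) = 0.027778; P(data | bowl B) = (3/6)(2/5) = 0.2; P(data | bowl C) = (2/12)(1/11) = 0.015152; P(data | bowl D) = (4/9)(3/8) = 0.16667.
The prior-weighted likelihoods are 1/4 · 0.027778 = 0.0069444, 1/4 · 0.2 = 0.05, 1/4 · 0.015152 = 0.0037879, 1/4 · 0.16667 = 0.041667; summing to 0.1024.
Hence P(bowl D | data) = (0.041667) / (0.1024) = 0.40691.

0.407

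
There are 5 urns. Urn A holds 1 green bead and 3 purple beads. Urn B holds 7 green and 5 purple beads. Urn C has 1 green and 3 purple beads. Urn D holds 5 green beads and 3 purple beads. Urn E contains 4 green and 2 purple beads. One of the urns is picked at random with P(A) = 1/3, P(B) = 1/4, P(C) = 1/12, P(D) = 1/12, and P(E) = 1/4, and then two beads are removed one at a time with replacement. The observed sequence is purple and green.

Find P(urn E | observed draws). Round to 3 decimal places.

The likelihood of the observed sequence under each hypothesis: P(data | urn A) = (3/4)(1/4) = 0.1875; P(data | urn B) = (5/12)(7/12) = 0.24306; P(data | urn C) = (3/4)(1/4) = 0.1875; P(data | urn D) = (3/8)(5/8) = 0.23438; P(data | urn E) = (2/6)(4/6) = 0.22222.
Weighting by the prior gives 1/3 · 0.1875 = 0.0625, 1/4 · 0.24306 = 0.060764, 1/12 · 0.1875 = 0.015625, 1/12 · 0.23438 = 0.019531, 1/4 · 0.22222 = 0.055556; with total 0.21398.
Therefore the posterior P(urn E | data) = (0.055556) / (0.21398) = 0.25963.

0.260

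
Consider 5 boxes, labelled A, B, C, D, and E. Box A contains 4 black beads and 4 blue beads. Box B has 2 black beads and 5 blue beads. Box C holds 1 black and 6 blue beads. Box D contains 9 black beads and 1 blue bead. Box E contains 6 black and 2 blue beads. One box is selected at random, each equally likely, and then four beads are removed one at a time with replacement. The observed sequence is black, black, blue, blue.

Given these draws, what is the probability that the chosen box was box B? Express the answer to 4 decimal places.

0.2565

The likelihood of the observed sequence under each hypothesis: P(data | box A) = (4/8)(4/8)(4/8)(4/8) = 0.0625; P(data | box B) = (2/7)(2/7)(5/7)(5/7) = 0.041649; P(data | box C) = (1/7)(1/7)(6/7)(6/7) = 0.014994; P(data | box D) = (9/10)(9/10)(1/10)(1/10) = 0.0081; P(data | box E) = (6/8)(6/8)(2/8)(2/8) = 0.035156.
Multiplying each by its prior: 1/5 · 0.0625 = 0.0125, 1/5 · 0.041649 = 0.0083299, 1/5 · 0.014994 = 0.0029988, 1/5 · 0.0081 = 0.00162, 1/5 · 0.035156 = 0.0070313; these sum to 0.03248.
By Bayes' rule, P(box B | data) = (0.0083299) / (0.03248) = 0.25646.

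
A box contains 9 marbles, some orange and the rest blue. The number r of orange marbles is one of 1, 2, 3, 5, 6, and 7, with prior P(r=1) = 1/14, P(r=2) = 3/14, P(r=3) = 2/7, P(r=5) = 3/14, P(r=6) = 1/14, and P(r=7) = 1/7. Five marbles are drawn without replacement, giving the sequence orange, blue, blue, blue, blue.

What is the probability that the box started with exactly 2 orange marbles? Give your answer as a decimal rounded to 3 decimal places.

0.442

Under each hypothesis, the probability of the observed sequence is: P(data | r = 1) = (1/9)(8/8)(7/7)(6/6)(5/5) = 0.11111; P(data | r = 2) = (2/9)(7/8)(6/7)(5/6)(4/5) = 0.11111; P(data | r = 3) = (3/9)(6/8)(5/7)(4/6)(3/5) = 0.071429; P(data | r = 5) = (5/9)(4/8)(3/7)(2/6)(1/5) = 0.0079365; P(data | r = 6) = (6/9)(3/8)(2/7)(1/6)(0/5) = 0; P(data | r = 7) = (7/9)(2/8)(1/7)(0/6) = 0.
Weighting by the prior gives 1/14 · 0.11111 = 0.0079365, 3/14 · 0.11111 = 0.02381, 2/7 · 0.071429 = 0.020408, 3/14 · 0.0079365 = 0.0017007, 1/14 · 0 = 0, 1/7 · 0 = 0; summing to 0.053855.
Therefore the posterior P(r = 2 | data) = (0.02381) / (0.053855) = 0.44211.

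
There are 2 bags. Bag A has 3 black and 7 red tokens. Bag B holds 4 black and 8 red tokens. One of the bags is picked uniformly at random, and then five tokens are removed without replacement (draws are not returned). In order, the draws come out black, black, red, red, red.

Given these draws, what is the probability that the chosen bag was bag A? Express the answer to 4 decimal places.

Under each hypothesis, the probability of the observed sequence is: P(data | bag A) = (3/10)(2/9)(7/8)(6/7)(5/6) = 1/24; P(data | bag B) = (4/12)(3/11)(8/10)(7/9)(6/8) = 7/165.
Multiplying each by its prior: 1/2 · 1/24 = 1/48, 1/2 · 7/165 = 7/330; summing to 37/880.
Hence P(bag A | data) = (1/48) / (37/880) = 55/111.

0.4955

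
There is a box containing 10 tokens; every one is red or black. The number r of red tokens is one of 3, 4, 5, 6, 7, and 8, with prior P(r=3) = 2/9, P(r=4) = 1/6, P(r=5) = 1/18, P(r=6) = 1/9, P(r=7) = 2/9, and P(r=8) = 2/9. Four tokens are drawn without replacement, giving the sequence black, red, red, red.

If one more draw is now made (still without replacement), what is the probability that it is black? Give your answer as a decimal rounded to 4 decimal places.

Compute the likelihood of the observed sequence for each case: P(data | r = 3) = (7/10)(3/9)(2/8)(1/7) = 0.0083333; P(data | r = 4) = (6/10)(4/9)(3/8)(2/7) = 0.028571; P(data | r = 5) = (5/10)(5/9)(4/8)(3/7) = 0.059524; P(data | r = 6) = (4/10)(6/9)(5/8)(4/7) = 0.095238; P(data | r = 7) = (3/10)(7/9)(6/8)(5/7) = 0.125; P(data | r = 8) = (2/10)(8/9)(7/8)(6/7) = 0.13333.
Multiplying each by its prior: 2/9 · 0.0083333 = 0.0018519, 1/6 · 0.028571 = 0.0047619, 1/18 · 0.059524 = 0.0033069, 1/9 · 0.095238 = 0.010582, 2/9 · 0.125 = 0.027778, 2/9 · 0.13333 = 0.02963; with total 0.07791.
The posterior is then P(r = 3 | data) = 0.023769, P(r = 4 | data) = 0.061121, P(r = 5 | data) = 0.042445, P(r = 6 | data) = 0.13582, P(r = 7 | data) = 0.35654, P(r = 8 | data) = 0.38031.
The predictive probability is P(black next | data) = (1)(0.023769) + (5/6)(0.061121) + (2/3)(0.042445) + (1/2)(0.13582) + (1/3)(0.35654) + (1/6)(0.38031) = 0.35314.

0.3531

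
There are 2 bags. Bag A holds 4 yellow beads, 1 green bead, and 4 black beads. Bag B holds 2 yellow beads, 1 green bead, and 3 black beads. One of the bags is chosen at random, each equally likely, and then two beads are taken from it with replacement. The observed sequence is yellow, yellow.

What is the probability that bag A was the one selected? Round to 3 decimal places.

0.640

For each hypothesis, P(data | H) works out to: P(data | bag A) = (4/9)(4/9) = 16/81; P(data | bag B) = (2/6)(2/6) = 1/9.
Weighting by the prior gives 1/2 · 16/81 = 8/81, 1/2 · 1/9 = 1/18; with total 25/162.
Hence P(bag A | data) = (8/81) / (25/162) = 16/25.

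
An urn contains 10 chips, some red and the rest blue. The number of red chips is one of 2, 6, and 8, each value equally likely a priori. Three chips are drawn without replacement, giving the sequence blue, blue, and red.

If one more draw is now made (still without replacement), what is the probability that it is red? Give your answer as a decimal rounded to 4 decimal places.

Compute the likelihood of the observed sequence for each case: P(data | r = 2) = (8/10)(7/9)(2/8) = 7/45; P(data | r = 6) = (4/10)(3/9)(6/8) = 1/10; P(data | r = 8) = (2/10)(1/9)(8/8) = 1/45.
Multiplying each by its prior: 1/3 · 7/45 = 7/135, 1/3 · 1/10 = 1/30, 1/3 · 1/45 = 1/135; summing to 5/54.
Normalising, the posterior is P(r = 2 | data) = 14/25, P(r = 6 | data) = 9/25, P(r = 8 | data) = 2/25.
The predictive probability is P(red next | data) = (1/7)(14/25) + (5/7)(9/25) + (1)(2/25) = 73/175.

0.4171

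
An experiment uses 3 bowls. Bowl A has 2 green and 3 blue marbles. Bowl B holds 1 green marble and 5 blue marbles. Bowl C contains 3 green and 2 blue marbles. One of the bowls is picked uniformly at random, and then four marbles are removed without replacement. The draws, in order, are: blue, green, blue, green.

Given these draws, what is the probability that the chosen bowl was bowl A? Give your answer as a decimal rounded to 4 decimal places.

0.5000

For each hypothesis, P(data | H) works out to: P(data | bowl A) = (3/5)(2/4)(2/3)(1/2) = 1/10; P(data | bowl B) = (5/6)(1/5)(4/4)(0/3) = 0; P(data | bowl C) = (2/5)(3/4)(1/3)(2/2) = 1/10.
Weighting by the prior gives 1/3 · 1/10 = 1/30, 1/3 · 0 = 0, 1/3 · 1/10 = 1/30; with total 1/15.
By Bayes' rule, P(bowl A | data) = (1/30) / (1/15) = 1/2.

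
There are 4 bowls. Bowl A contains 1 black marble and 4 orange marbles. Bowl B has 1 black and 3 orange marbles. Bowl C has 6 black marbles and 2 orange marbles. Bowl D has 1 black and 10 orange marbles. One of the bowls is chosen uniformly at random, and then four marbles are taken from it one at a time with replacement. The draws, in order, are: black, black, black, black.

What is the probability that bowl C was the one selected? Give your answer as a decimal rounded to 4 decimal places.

0.9827

For each hypothesis, P(data | H) works out to: P(data | bowl A) = (1/5)(1/5)(1/5)(1/5) = 0.0016; P(data | bowl B) = (1/4)(1/4)(1/4)(1/4) = 0.0039062; P(data | bowl C) = (6/8)(6/8)(6/8)(6/8) = 0.31641; P(data | bowl D) = (1/11)(1/11)(1/11)(1/11) = 6.8301e-05.
Multiplying each by its prior: 1/4 · 0.0016 = 0.0004, 1/4 · 0.0039062 = 0.00097656, 1/4 · 0.31641 = 0.079102, 1/4 · 6.8301e-05 = 1.7075e-05; with total 0.080495.
By Bayes' rule, P(bowl C | data) = (0.079102) / (0.080495) = 0.98269.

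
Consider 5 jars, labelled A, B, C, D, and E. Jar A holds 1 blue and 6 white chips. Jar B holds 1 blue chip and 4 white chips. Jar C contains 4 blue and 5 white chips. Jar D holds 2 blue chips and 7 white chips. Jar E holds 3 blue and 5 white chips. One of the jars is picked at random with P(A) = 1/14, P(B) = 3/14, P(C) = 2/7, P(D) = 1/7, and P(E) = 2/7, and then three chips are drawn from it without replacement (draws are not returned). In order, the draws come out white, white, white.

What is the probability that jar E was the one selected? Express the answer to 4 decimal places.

0.1882

Under each hypothesis, the probability of the observed sequence is: P(data | jar A) = (6/7)(5/6)(4/5) = 0.57143; P(data | jar B) = (4/5)(3/4)(2/3) = 0.4; P(data | jar C) = (5/9)(4/8)(3/7) = 0.11905; P(data | jar D) = (7/9)(6/8)(5/7) = 0.41667; P(data | jar E) = (5/8)(4/7)(3/6) = 0.17857.
The prior-weighted likelihoods are 1/14 · 0.57143 = 0.040816, 3/14 · 0.4 = 0.085714, 2/7 · 0.11905 = 0.034014, 1/7 · 0.41667 = 0.059524, 2/7 · 0.17857 = 0.05102; these sum to 0.27109.
Hence P(jar E | data) = (0.05102) / (0.27109) = 0.18821.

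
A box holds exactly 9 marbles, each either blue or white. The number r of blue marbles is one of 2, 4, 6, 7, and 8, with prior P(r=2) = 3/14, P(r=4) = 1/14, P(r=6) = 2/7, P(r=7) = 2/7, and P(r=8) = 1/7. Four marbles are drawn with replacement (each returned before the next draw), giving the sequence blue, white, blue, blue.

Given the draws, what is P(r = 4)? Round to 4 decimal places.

0.0467

Compute the likelihood of the observed sequence for each case: P(data | r = 2) = (2/9)(7/9)(2/9)(2/9) = 0.0085353; P(data | r = 4) = (4/9)(5/9)(4/9)(4/9) = 0.048773; P(data | r = 6) = (6/9)(3/9)(6/9)(6/9) = 0.098765; P(data | r = 7) = (7/9)(2/9)(7/9)(7/9) = 0.10456; P(data | r = 8) = (8/9)(1/9)(8/9)(8/9) = 0.078037.
The prior-weighted likelihoods are 3/14 · 0.0085353 = 0.001829, 1/14 · 0.048773 = 0.0034838, 2/7 · 0.098765 = 0.028219, 2/7 · 0.10456 = 0.029873, 1/7 · 0.078037 = 0.011148; with total 0.074553.
By Bayes' rule, P(r = 4 | data) = (0.0034838) / (0.074553) = 0.046729.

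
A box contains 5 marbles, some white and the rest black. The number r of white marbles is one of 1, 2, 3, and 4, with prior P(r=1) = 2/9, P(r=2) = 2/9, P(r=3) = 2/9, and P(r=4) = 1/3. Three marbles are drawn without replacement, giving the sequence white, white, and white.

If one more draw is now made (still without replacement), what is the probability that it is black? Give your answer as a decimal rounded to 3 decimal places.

Under each hypothesis, the probability of the observed sequence is: P(data | r = 1) = (1/5)(0/4) = 0; P(data | r = 2) = (2/5)(1/4)(0/3) = 0; P(data | r = 3) = (3/5)(2/4)(1/3) = 1/10; P(data | r = 4) = (4/5)(3/4)(2/3) = 2/5.
The prior-weighted likelihoods are 2/9 · 0 = 0, 2/9 · 0 = 0, 2/9 · 1/10 = 1/45, 1/3 · 2/5 = 2/15; with total 7/45.
Dividing through by the total gives posterior P(r = 1 | data) = 0, P(r = 2 | data) = 0, P(r = 3 | data) = 1/7, P(r = 4 | data) = 6/7.
Averaging over the posterior, P(black next | data) = (1)(1/7) + (1/2)(6/7) = 4/7.

0.571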